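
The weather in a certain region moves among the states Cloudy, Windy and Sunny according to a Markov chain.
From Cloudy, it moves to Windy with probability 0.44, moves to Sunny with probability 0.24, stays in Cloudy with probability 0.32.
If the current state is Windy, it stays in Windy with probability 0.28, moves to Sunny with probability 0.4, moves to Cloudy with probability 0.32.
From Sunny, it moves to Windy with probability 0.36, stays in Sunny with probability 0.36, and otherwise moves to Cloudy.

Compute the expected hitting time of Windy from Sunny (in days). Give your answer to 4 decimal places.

Let t(s) be the expected number of days to first reach Windy from state s, with t(Windy) = 0. Conditioning on the first day:
t(Cloudy) = 1 + 0.32·t(Cloudy) + 0.24·t(Sunny)
t(Sunny) = 1 + 0.28·t(Cloudy) + 0.36·t(Sunny)
Solving: t(Cloudy) = 2.3913, t(Sunny) = 2.6087.
Expected days from Sunny to Windy: 2.6087.

2.6087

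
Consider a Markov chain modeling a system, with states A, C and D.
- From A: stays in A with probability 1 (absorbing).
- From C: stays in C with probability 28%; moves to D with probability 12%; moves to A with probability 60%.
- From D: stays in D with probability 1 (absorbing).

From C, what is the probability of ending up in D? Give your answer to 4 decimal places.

0.1667

Let h(s) be the probability of absorption at D starting from transient state s. Then h(D) = 1 and h(A) = 0. By first-step analysis:
h(C) = 0.6·0 + 0.28·h(C) + 0.12·1
Solving: h(C) = 0.1667.
Starting from C, the probability is 0.1667.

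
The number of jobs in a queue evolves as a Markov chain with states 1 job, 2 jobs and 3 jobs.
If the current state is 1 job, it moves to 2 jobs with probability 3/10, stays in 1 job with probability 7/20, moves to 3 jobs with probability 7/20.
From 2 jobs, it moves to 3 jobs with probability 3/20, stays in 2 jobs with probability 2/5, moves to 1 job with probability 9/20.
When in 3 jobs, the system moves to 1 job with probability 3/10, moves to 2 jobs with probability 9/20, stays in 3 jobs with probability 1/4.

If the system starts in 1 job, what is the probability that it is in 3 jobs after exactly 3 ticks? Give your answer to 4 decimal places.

0.2480

Propagate the distribution vector 3 ticks from 1 job.
After 0 ticks: (1.0000, 0.0000, 0.0000)
After 1 tick: (0.3500, 0.3000, 0.3500)
After 2 ticks: (0.3625, 0.3825, 0.2550)
After 3 ticks: (0.3755, 0.3765, 0.2480)
P(in 3 jobs after 3 ticks) = 0.2480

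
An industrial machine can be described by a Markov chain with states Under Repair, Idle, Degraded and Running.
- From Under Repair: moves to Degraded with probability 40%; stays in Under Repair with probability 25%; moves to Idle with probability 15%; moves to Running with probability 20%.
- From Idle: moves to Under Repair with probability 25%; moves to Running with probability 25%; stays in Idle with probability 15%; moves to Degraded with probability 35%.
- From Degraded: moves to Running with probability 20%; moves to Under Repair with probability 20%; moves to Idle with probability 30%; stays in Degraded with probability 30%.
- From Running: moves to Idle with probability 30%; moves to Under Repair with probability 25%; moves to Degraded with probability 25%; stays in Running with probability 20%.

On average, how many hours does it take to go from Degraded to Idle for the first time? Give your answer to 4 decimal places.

Let t(s) be the expected number of hours to first reach Idle from state s, with t(Idle) = 0. Conditioning on the first hour:
t(Under Repair) = 1 + 0.25·t(Under Repair) + 0.4·t(Degraded) + 0.2·t(Running)
t(Degraded) = 1 + 0.2·t(Under Repair) + 0.3·t(Degraded) + 0.2·t(Running)
t(Running) = 1 + 0.25·t(Under Repair) + 0.25·t(Degraded) + 0.2·t(Running)
Solving: t(Under Repair) = 4.3393, t(Degraded) = 3.7475, t(Running) = 3.7771.
Expected hours from Degraded to Idle: 3.7475.

3.7475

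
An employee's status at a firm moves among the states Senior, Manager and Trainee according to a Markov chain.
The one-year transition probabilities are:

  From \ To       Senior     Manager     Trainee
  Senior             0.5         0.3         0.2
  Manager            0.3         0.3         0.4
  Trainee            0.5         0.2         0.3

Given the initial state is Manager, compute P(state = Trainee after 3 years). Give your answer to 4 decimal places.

0.2820

Propagate the distribution vector 3 years from Manager.
After 0 years: (0.0000, 1.0000, 0.0000)
After 1 year: (0.3000, 0.3000, 0.4000)
After 2 years: (0.4400, 0.2600, 0.3000)
After 3 years: (0.4480, 0.2700, 0.2820)
P(in Trainee after 3 years) = 0.2820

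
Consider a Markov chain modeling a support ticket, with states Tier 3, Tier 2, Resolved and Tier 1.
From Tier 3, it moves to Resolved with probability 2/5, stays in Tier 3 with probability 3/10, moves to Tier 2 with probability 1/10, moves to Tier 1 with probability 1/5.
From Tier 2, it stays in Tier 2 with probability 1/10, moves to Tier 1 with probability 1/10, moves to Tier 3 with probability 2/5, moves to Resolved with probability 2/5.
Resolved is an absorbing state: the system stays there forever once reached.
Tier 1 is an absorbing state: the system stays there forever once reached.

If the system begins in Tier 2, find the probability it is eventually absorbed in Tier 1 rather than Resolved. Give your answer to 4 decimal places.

Let h(s) be the probability of absorption at Tier 1 starting from transient state s. Then h(Tier 1) = 1 and h(Resolved) = 0. By first-step analysis:
h(Tier 3) = 0.3·h(Tier 3) + 0.1·h(Tier 2) + 0.4·0 + 0.2·1
h(Tier 2) = 0.4·h(Tier 3) + 0.1·h(Tier 2) + 0.4·0 + 0.1·1
Solving: h(Tier 3) = 0.3220, h(Tier 2) = 0.2542.
Starting from Tier 2, the probability is 0.2542.

0.2542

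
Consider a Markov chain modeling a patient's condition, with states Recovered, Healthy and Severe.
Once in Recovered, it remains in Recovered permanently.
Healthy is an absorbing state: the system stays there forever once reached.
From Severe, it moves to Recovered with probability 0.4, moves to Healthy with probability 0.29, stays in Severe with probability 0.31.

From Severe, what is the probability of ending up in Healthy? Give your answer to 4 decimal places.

0.4203

Let h(s) be the probability of absorption at Healthy starting from transient state s. Then h(Healthy) = 1 and h(Recovered) = 0. By first-step analysis:
h(Severe) = 0.4·0 + 0.29·1 + 0.31·h(Severe)
Solving: h(Severe) = 0.4203.
Starting from Severe, the probability is 0.4203.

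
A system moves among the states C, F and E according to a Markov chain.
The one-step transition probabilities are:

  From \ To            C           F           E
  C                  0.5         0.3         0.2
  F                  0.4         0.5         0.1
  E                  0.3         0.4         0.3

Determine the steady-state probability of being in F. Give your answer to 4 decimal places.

Let the stationary distribution be π with π = πP and π_1 + π_2 + π_3 = 1.
π_1 = 0.5·π_1 + 0.4·π_2 + 0.3·π_3
π_2 = 0.3·π_1 + 0.5·π_2 + 0.4·π_3
Solving with the normalization constraint gives π = (0.4247, 0.3973, 0.1781).
So the stationary probability of F is 0.3973.

0.3973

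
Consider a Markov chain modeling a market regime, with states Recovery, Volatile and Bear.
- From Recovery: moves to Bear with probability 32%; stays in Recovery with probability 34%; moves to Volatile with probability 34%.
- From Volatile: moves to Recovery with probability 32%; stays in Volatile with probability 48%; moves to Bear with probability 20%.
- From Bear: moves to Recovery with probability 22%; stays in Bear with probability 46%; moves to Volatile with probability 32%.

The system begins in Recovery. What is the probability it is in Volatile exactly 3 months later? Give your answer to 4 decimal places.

Propagate the distribution vector 3 months from Recovery.
After 0 months: (1.0000, 0.0000, 0.0000)
After 1 month: (0.3400, 0.3400, 0.3200)
After 2 months: (0.2948, 0.3812, 0.3240)
After 3 months: (0.2935, 0.3869, 0.3196)
P(in Volatile after 3 months) = 0.3869

0.3869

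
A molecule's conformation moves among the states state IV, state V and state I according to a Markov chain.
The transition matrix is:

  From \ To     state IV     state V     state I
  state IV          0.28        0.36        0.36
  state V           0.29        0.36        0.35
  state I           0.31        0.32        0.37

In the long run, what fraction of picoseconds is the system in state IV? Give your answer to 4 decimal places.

0.2943

Let the stationary distribution be π with π = πP and π_1 + π_2 + π_3 = 1.
π_1 = 0.28·π_1 + 0.29·π_2 + 0.31·π_3
π_2 = 0.36·π_1 + 0.36·π_2 + 0.32·π_3
Solving with the normalization constraint gives π = (0.2943, 0.3456, 0.3601).
So the stationary probability of state IV is 0.2943.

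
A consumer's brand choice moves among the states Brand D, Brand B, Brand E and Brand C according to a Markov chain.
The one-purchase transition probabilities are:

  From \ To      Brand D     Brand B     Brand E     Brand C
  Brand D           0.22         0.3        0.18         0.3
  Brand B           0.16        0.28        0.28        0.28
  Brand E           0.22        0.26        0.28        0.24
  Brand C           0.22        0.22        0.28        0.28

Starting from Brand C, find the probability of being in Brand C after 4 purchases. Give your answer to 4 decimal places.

0.2737

Propagate the distribution vector 4 purchases from Brand C.
After 0 purchases: (0.0000, 0.0000, 0.0000, 1.0000)
After 1 purchase: (0.2200, 0.2200, 0.2800, 0.2800)
After 2 purchases: (0.2068, 0.2620, 0.2580, 0.2732)
After 3 purchases: (0.2043, 0.2626, 0.2593, 0.2738)
After 4 purchases: (0.2042, 0.2625, 0.2596, 0.2737)
P(in Brand C after 4 purchases) = 0.2737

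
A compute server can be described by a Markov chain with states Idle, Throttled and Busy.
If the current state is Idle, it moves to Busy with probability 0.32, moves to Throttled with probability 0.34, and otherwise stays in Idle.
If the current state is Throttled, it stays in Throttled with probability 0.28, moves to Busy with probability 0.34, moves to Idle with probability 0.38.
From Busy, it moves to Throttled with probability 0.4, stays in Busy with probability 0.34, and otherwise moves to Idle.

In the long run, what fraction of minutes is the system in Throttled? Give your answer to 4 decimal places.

0.3396

Let the stationary distribution be π with π = πP and π_1 + π_2 + π_3 = 1.
π_1 = 0.34·π_1 + 0.38·π_2 + 0.26·π_3
π_2 = 0.34·π_1 + 0.28·π_2 + 0.4·π_3
Solving with the normalization constraint gives π = (0.3269, 0.3396, 0.3335).
So the stationary probability of Throttled is 0.3396.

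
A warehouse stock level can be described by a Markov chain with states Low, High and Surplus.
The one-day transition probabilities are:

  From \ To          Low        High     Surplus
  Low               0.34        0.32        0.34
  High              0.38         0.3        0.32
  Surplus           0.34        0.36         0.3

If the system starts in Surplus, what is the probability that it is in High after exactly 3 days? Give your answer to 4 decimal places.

0.3263

Propagate the distribution vector 3 days from Surplus.
After 0 days: (0.0000, 0.0000, 1.0000)
After 1 day: (0.3400, 0.3600, 0.3000)
After 2 days: (0.3544, 0.3248, 0.3208)
After 3 days: (0.3530, 0.3263, 0.3207)
P(in High after 3 days) = 0.3263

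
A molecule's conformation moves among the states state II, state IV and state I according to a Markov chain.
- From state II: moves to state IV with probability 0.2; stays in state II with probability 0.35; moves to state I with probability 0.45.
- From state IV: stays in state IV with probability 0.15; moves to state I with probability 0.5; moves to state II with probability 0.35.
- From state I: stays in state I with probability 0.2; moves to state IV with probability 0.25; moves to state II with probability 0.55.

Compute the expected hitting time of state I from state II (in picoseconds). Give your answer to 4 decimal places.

2.1762

Let t(s) be the expected number of picoseconds to first reach state I from state s, with t(state I) = 0. Conditioning on the first picosecond:
t(state II) = 1 + 0.35·t(state II) + 0.2·t(state IV)
t(state IV) = 1 + 0.35·t(state II) + 0.15·t(state IV)
Solving: t(state II) = 2.1762, t(state IV) = 2.0725.
Expected picoseconds from state II to state I: 2.1762.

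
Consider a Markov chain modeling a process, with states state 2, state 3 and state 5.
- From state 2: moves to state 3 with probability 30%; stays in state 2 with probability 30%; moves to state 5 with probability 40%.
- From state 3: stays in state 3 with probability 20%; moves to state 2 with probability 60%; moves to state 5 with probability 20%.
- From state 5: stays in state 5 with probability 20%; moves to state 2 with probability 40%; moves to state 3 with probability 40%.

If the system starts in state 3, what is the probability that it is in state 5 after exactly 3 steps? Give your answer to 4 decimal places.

0.2760

Propagate the distribution vector 3 steps from state 3.
After 0 steps: (0.0000, 1.0000, 0.0000)
After 1 step: (0.6000, 0.2000, 0.2000)
After 2 steps: (0.3800, 0.3000, 0.3200)
After 3 steps: (0.4220, 0.3020, 0.2760)
P(in state 5 after 3 steps) = 0.2760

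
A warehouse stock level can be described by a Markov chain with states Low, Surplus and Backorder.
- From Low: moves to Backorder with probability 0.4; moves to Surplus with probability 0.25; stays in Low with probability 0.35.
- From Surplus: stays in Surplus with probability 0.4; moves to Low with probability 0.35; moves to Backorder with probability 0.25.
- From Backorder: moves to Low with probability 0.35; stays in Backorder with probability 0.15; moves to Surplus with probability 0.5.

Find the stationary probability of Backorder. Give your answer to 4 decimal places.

0.2750

Let the stationary distribution be π with π = πP and π_1 + π_2 + π_3 = 1.
π_1 = 0.35·π_1 + 0.35·π_2 + 0.35·π_3
π_2 = 0.25·π_1 + 0.4·π_2 + 0.5·π_3
Solving with the normalization constraint gives π = (0.3500, 0.3750, 0.2750).
So the stationary probability of Backorder is 0.2750.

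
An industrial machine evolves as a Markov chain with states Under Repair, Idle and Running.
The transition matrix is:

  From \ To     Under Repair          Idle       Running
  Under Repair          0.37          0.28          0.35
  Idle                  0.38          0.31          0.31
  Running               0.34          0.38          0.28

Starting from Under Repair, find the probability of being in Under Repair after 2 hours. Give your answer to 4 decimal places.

Sum over the intermediate state after 1 hour:
P = P(Under Repair→Under Repair)·P(Under Repair→Under Repair) + P(Under Repair→Idle)·P(Idle→Under Repair) + P(Under Repair→Running)·P(Running→Under Repair)
  = 0.37×0.37 + 0.28×0.38 + 0.35×0.34
  = 0.1369 + 0.1064 + 0.1190 = 0.3623

0.3623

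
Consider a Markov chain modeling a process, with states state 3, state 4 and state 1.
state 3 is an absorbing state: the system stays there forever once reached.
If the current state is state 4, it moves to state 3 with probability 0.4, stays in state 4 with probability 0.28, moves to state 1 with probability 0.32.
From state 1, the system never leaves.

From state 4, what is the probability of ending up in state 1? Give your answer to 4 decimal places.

0.4444

Let h(s) be the probability of absorption at state 1 starting from transient state s. Then h(state 1) = 1 and h(state 3) = 0. By first-step analysis:
h(state 4) = 0.4·0 + 0.28·h(state 4) + 0.32·1
Solving: h(state 4) = 0.4444.
Starting from state 4, the probability is 0.4444.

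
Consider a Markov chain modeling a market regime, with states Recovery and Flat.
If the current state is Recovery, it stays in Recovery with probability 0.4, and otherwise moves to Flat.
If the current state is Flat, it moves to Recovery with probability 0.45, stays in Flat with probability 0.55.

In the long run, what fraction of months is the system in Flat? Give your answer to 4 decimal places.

0.5714

Let the stationary distribution be π with π = πP and π_1 + π_2 = 1.
π_1 = 0.4·π_1 + 0.45·π_2
Solving with the normalization constraint gives π = (0.4286, 0.5714).
So the stationary probability of Flat is 0.5714.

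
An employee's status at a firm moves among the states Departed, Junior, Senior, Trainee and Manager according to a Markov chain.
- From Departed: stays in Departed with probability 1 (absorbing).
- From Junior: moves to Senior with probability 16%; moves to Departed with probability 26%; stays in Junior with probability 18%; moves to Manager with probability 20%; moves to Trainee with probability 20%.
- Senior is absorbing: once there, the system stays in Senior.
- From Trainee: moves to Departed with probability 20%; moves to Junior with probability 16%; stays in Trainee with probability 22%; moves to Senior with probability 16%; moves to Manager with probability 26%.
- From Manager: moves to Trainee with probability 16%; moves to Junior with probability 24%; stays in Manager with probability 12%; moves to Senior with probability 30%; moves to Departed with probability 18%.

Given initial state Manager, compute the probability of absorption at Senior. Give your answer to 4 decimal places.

Let h(s) be the probability of absorption at Senior starting from transient state s. Then h(Senior) = 1 and h(Departed) = 0. By first-step analysis:
h(Junior) = 0.26·0 + 0.18·h(Junior) + 0.16·1 + 0.2·h(Trainee) + 0.2·h(Manager)
h(Trainee) = 0.2·0 + 0.16·h(Junior) + 0.16·1 + 0.22·h(Trainee) + 0.26·h(Manager)
h(Manager) = 0.18·0 + 0.24·h(Junior) + 0.3·1 + 0.16·h(Trainee) + 0.12·h(Manager)
Solving: h(Junior) = 0.4463, h(Trainee) = 0.4800, h(Manager) = 0.5499.
Starting from Manager, the probability is 0.5499.

0.5499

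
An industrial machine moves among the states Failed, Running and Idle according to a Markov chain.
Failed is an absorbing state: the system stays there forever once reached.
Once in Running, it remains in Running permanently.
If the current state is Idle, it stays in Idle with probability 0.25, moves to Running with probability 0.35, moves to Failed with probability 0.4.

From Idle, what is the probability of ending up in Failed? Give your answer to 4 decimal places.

0.5333

Let h(s) be the probability of absorption at Failed starting from transient state s. Then h(Failed) = 1 and h(Running) = 0. By first-step analysis:
h(Idle) = 0.4·1 + 0.35·0 + 0.25·h(Idle)
Solving: h(Idle) = 0.5333.
Starting from Idle, the probability is 0.5333.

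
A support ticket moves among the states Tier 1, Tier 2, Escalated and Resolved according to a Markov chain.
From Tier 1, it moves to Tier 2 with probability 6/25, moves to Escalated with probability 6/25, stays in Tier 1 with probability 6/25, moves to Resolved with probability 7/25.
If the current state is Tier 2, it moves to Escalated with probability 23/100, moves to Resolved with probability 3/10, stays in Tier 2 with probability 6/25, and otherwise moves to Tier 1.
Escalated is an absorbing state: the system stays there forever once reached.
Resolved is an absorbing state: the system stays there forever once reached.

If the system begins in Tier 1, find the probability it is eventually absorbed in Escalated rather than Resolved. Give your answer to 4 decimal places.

0.4548

Let h(s) be the probability of absorption at Escalated starting from transient state s. Then h(Escalated) = 1 and h(Resolved) = 0. By first-step analysis:
h(Tier 1) = 0.24·h(Tier 1) + 0.24·h(Tier 2) + 0.24·1 + 0.28·0
h(Tier 2) = 0.23·h(Tier 1) + 0.24·h(Tier 2) + 0.23·1 + 0.3·0
Solving: h(Tier 1) = 0.4548, h(Tier 2) = 0.4403.
Starting from Tier 1, the probability is 0.4548.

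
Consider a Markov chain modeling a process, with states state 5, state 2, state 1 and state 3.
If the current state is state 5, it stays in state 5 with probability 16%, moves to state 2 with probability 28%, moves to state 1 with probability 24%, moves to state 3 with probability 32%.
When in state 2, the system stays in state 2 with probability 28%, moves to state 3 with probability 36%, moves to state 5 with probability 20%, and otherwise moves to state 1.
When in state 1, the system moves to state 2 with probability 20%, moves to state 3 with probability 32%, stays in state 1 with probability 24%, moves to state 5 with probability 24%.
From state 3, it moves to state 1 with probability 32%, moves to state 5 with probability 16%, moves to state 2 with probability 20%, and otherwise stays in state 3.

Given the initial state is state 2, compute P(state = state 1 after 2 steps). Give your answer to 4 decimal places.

Propagate the distribution vector 2 steps from state 2.
After 0 steps: (0.0000, 1.0000, 0.0000, 0.0000)
After 1 step: (0.2000, 0.2800, 0.1600, 0.3600)
After 2 steps: (0.1840, 0.2384, 0.2464, 0.3312)
P(in state 1 after 2 steps) = 0.2464

0.2464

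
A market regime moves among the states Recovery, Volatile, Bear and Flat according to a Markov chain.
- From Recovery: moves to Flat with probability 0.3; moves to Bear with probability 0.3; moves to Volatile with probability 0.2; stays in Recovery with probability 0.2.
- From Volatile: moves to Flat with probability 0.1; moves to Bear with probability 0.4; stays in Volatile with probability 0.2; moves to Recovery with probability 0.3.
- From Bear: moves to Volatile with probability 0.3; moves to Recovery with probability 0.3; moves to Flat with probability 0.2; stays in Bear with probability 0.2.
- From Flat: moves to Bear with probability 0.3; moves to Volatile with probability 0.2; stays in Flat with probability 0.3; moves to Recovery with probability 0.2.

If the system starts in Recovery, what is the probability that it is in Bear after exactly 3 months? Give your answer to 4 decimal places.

0.2940

Propagate the distribution vector 3 months from Recovery.
After 0 months: (1.0000, 0.0000, 0.0000, 0.0000)
After 1 month: (0.2000, 0.2000, 0.3000, 0.3000)
After 2 months: (0.2500, 0.2300, 0.2900, 0.2300)
After 3 months: (0.2520, 0.2290, 0.2940, 0.2250)
P(in Bear after 3 months) = 0.2940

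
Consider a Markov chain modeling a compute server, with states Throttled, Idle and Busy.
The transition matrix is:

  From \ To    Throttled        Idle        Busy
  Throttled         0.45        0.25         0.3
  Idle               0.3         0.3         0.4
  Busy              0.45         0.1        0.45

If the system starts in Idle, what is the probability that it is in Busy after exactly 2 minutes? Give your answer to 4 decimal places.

Sum over the intermediate state after 1 minute:
P = P(Idle→Throttled)·P(Throttled→Busy) + P(Idle→Idle)·P(Idle→Busy) + P(Idle→Busy)·P(Busy→Busy)
  = 0.3×0.3 + 0.3×0.4 + 0.4×0.45
  = 0.0900 + 0.1200 + 0.1800 = 0.3900

0.3900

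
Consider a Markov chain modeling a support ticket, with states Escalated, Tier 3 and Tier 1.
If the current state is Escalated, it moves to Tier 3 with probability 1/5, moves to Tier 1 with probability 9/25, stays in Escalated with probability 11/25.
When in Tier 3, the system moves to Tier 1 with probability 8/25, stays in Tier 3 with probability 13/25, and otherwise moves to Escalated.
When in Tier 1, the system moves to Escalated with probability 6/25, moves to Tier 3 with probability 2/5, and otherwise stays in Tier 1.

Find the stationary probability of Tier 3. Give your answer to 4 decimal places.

0.3953

Let the stationary distribution be π with π = πP and π_1 + π_2 + π_3 = 1.
π_1 = 0.44·π_1 + 0.16·π_2 + 0.24·π_3
π_2 = 0.2·π_1 + 0.52·π_2 + 0.4·π_3
Solving with the normalization constraint gives π = (0.2605, 0.3953, 0.3442).
So the stationary probability of Tier 3 is 0.3953.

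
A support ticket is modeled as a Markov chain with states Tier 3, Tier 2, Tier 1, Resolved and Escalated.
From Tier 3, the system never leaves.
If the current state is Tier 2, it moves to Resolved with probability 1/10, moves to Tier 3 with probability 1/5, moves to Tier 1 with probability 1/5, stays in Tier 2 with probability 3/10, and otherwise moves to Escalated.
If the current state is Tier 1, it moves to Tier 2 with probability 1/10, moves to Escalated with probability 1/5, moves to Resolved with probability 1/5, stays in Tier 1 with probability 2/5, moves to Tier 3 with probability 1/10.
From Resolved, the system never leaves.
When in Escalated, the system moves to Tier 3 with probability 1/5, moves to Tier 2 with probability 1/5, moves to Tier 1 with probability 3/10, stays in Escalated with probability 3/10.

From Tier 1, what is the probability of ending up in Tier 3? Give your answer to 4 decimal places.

0.4950

Let h(s) be the probability of absorption at Tier 3 starting from transient state s. Then h(Tier 3) = 1 and h(Resolved) = 0. By first-step analysis:
h(Tier 2) = 0.2·1 + 0.3·h(Tier 2) + 0.2·h(Tier 1) + 0.1·0 + 0.2·h(Escalated)
h(Tier 1) = 0.1·1 + 0.1·h(Tier 2) + 0.4·h(Tier 1) + 0.2·0 + 0.2·h(Escalated)
h(Escalated) = 0.2·1 + 0.2·h(Tier 2) + 0.3·h(Tier 1) + 0.3·h(Escalated)
Solving: h(Tier 2) = 0.6200, h(Tier 1) = 0.4950, h(Escalated) = 0.6750.
Starting from Tier 1, the probability is 0.4950.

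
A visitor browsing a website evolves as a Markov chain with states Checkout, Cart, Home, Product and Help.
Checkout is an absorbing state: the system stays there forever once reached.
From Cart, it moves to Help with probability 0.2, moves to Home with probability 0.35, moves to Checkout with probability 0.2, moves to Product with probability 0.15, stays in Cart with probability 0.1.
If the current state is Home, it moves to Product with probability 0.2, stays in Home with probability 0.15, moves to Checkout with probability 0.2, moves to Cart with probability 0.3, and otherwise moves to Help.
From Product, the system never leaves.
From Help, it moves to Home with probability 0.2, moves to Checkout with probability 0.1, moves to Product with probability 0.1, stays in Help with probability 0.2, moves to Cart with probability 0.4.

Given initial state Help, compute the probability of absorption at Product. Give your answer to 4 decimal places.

Let h(s) be the probability of absorption at Product starting from transient state s. Then h(Product) = 1 and h(Checkout) = 0. By first-step analysis:
h(Cart) = 0.2·0 + 0.1·h(Cart) + 0.35·h(Home) + 0.15·1 + 0.2·h(Help)
h(Home) = 0.2·0 + 0.3·h(Cart) + 0.15·h(Home) + 0.2·1 + 0.15·h(Help)
h(Help) = 0.1·0 + 0.4·h(Cart) + 0.2·h(Home) + 0.1·1 + 0.2·h(Help)
Solving: h(Cart) = 0.4594, h(Home) = 0.4813, h(Help) = 0.4750.
Starting from Help, the probability is 0.4750.

0.4750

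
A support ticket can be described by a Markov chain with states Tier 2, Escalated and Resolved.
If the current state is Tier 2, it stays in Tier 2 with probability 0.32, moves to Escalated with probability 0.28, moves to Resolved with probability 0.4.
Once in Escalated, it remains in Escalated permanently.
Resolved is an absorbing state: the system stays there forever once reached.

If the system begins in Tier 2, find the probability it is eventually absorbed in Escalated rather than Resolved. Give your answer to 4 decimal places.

0.4118

Let h(s) be the probability of absorption at Escalated starting from transient state s. Then h(Escalated) = 1 and h(Resolved) = 0. By first-step analysis:
h(Tier 2) = 0.32·h(Tier 2) + 0.28·1 + 0.4·0
Solving: h(Tier 2) = 0.4118.
Starting from Tier 2, the probability is 0.4118.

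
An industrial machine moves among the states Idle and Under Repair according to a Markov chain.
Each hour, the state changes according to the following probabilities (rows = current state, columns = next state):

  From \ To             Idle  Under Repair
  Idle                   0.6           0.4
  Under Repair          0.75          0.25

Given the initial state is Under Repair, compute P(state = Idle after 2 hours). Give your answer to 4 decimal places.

0.6375

Sum over the intermediate state after 1 hour:
P = P(Under Repair→Idle)·P(Idle→Idle) + P(Under Repair→Under Repair)·P(Under Repair→Idle)
  = 0.75×0.6 + 0.25×0.75
  = 0.4500 + 0.1875 = 0.6375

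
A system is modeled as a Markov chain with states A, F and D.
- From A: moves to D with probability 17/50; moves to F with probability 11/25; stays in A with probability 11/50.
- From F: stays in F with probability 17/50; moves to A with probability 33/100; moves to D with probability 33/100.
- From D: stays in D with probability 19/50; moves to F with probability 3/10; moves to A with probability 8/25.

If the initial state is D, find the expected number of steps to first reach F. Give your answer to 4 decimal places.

2.9349

Let t(s) be the expected number of steps to first reach F from state s, with t(F) = 0. Conditioning on the first step:
t(A) = 1 + 0.22·t(A) + 0.34·t(D)
t(D) = 1 + 0.32·t(A) + 0.38·t(D)
Solving: t(A) = 2.5614, t(D) = 2.9349.
Expected steps from D to F: 2.9349.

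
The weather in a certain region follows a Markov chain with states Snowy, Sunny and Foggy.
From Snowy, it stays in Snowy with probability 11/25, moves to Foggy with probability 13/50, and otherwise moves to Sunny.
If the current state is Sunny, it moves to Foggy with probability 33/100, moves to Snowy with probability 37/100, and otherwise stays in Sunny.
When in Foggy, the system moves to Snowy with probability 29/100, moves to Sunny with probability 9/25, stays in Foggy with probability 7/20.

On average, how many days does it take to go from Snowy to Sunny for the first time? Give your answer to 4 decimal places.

Let t(s) be the expected number of days to first reach Sunny from state s, with t(Sunny) = 0. Conditioning on the first day:
t(Snowy) = 1 + 0.44·t(Snowy) + 0.26·t(Foggy)
t(Foggy) = 1 + 0.29·t(Snowy) + 0.35·t(Foggy)
Solving: t(Snowy) = 3.1532, t(Foggy) = 2.9453.
Expected days from Snowy to Sunny: 3.1532.

3.1532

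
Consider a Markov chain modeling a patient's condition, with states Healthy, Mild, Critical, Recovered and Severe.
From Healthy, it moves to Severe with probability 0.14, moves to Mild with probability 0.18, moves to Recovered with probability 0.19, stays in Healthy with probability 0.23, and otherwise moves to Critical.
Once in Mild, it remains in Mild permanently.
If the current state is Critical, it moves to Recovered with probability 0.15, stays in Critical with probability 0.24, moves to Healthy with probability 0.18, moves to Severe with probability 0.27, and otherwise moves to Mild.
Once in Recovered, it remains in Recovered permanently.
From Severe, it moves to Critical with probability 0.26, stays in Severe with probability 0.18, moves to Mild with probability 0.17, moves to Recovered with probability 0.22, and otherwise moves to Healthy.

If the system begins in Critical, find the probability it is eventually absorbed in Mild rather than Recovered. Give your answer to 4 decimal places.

Let h(s) be the probability of absorption at Mild starting from transient state s. Then h(Mild) = 1 and h(Recovered) = 0. By first-step analysis:
h(Healthy) = 0.23·h(Healthy) + 0.18·1 + 0.26·h(Critical) + 0.19·0 + 0.14·h(Severe)
h(Critical) = 0.18·h(Healthy) + 0.16·1 + 0.24·h(Critical) + 0.15·0 + 0.27·h(Severe)
h(Severe) = 0.17·h(Healthy) + 0.17·1 + 0.26·h(Critical) + 0.22·0 + 0.18·h(Severe)
Solving: h(Healthy) = 0.4831, h(Critical) = 0.4893, h(Severe) = 0.4626.
Starting from Critical, the probability is 0.4893.

0.4893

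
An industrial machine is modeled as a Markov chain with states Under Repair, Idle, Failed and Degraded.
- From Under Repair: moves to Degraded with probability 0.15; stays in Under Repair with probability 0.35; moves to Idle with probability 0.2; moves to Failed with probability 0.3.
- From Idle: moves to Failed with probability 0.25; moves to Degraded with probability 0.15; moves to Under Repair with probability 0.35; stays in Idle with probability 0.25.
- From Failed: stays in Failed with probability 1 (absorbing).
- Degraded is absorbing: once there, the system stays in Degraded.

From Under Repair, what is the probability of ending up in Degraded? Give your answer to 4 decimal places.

0.3413

Let h(s) be the probability of absorption at Degraded starting from transient state s. Then h(Degraded) = 1 and h(Failed) = 0. By first-step analysis:
h(Under Repair) = 0.35·h(Under Repair) + 0.2·h(Idle) + 0.3·0 + 0.15·1
h(Idle) = 0.35·h(Under Repair) + 0.25·h(Idle) + 0.25·0 + 0.15·1
Solving: h(Under Repair) = 0.3413, h(Idle) = 0.3593.
Starting from Under Repair, the probability is 0.3413.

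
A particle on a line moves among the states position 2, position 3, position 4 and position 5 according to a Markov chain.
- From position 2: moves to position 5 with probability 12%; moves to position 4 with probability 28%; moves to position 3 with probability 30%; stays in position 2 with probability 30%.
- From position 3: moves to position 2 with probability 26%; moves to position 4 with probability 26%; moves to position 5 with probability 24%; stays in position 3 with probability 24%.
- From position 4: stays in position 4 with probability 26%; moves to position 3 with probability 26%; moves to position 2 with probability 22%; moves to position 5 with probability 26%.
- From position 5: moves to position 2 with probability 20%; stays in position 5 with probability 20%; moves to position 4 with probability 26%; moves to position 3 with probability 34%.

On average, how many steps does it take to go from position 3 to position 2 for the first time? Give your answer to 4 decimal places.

4.2471

Let t(s) be the expected number of steps to first reach position 2 from state s, with t(position 2) = 0. Conditioning on the first step:
t(position 3) = 1 + 0.24·t(position 3) + 0.26·t(position 4) + 0.24·t(position 5)
t(position 4) = 1 + 0.26·t(position 3) + 0.26·t(position 4) + 0.26·t(position 5)
t(position 5) = 1 + 0.34·t(position 3) + 0.26·t(position 4) + 0.2·t(position 5)
Solving: t(position 3) = 4.2471, t(position 4) = 4.4219, t(position 5) = 4.4921.
Expected steps from position 3 to position 2: 4.2471.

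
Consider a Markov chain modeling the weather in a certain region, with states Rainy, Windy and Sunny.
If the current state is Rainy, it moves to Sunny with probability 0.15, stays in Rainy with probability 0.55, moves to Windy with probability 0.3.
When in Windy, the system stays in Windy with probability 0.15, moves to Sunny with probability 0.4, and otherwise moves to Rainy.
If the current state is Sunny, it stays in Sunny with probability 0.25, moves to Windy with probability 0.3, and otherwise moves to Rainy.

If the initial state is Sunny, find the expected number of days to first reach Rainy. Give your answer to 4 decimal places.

Let t(s) be the expected number of days to first reach Rainy from state s, with t(Rainy) = 0. Conditioning on the first day:
t(Windy) = 1 + 0.15·t(Windy) + 0.4·t(Sunny)
t(Sunny) = 1 + 0.3·t(Windy) + 0.25·t(Sunny)
Solving: t(Windy) = 2.2222, t(Sunny) = 2.2222.
Expected days from Sunny to Rainy: 2.2222.

2.2222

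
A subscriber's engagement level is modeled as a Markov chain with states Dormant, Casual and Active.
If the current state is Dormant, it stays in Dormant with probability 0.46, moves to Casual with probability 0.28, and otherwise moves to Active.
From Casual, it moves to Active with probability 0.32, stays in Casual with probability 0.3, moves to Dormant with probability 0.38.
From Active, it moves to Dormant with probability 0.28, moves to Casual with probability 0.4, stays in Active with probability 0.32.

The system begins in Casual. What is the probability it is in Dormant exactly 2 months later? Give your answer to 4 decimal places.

0.3784

Sum over the intermediate state after 1 month:
P = P(Casual→Dormant)·P(Dormant→Dormant) + P(Casual→Casual)·P(Casual→Dormant) + P(Casual→Active)·P(Active→Dormant)
  = 0.38×0.46 + 0.3×0.38 + 0.32×0.28
  = 0.1748 + 0.1140 + 0.0896 = 0.3784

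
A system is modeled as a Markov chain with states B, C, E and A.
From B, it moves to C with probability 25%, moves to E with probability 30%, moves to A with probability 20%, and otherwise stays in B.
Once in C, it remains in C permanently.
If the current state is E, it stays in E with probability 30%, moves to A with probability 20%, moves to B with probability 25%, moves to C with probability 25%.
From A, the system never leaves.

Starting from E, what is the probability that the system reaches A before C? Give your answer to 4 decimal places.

Let h(s) be the probability of absorption at A starting from transient state s. Then h(A) = 1 and h(C) = 0. By first-step analysis:
h(B) = 0.25·h(B) + 0.25·0 + 0.3·h(E) + 0.2·1
h(E) = 0.25·h(B) + 0.25·0 + 0.3·h(E) + 0.2·1
Solving: h(B) = 0.4444, h(E) = 0.4444.
Starting from E, the probability is 0.4444.

0.4444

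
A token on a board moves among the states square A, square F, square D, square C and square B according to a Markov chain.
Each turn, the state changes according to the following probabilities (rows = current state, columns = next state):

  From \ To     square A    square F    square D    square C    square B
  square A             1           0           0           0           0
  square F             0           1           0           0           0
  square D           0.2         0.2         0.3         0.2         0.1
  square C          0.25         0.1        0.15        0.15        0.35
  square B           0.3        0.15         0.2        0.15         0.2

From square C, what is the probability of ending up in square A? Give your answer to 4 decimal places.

0.6571

Let h(s) be the probability of absorption at square A starting from transient state s. Then h(square A) = 1 and h(square F) = 0. By first-step analysis:
h(square D) = 0.2·1 + 0.2·0 + 0.3·h(square D) + 0.2·h(square C) + 0.1·h(square B)
h(square C) = 0.25·1 + 0.1·0 + 0.15·h(square D) + 0.15·h(square C) + 0.35·h(square B)
h(square B) = 0.3·1 + 0.15·0 + 0.2·h(square D) + 0.15·h(square C) + 0.2·h(square B)
Solving: h(square D) = 0.5648, h(square C) = 0.6571, h(square B) = 0.6394.
Starting from square C, the probability is 0.6571.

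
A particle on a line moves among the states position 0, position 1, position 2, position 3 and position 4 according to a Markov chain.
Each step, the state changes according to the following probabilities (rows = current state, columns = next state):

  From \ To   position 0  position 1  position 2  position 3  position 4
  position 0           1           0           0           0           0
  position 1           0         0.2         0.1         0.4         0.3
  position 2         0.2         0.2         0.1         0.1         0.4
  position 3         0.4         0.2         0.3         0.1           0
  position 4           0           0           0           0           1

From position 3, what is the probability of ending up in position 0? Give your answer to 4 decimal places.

0.6535

Let h(s) be the probability of absorption at position 0 starting from transient state s. Then h(position 0) = 1 and h(position 4) = 0. By first-step analysis:
h(position 1) = 0.2·h(position 1) + 0.1·h(position 2) + 0.4·h(position 3) + 0.3·0
h(position 2) = 0.2·1 + 0.2·h(position 1) + 0.1·h(position 2) + 0.1·h(position 3) + 0.4·0
h(position 3) = 0.4·1 + 0.2·h(position 1) + 0.3·h(position 2) + 0.1·h(position 3)
Solving: h(position 1) = 0.3740, h(position 2) = 0.3780, h(position 3) = 0.6535.
Starting from position 3, the probability is 0.6535.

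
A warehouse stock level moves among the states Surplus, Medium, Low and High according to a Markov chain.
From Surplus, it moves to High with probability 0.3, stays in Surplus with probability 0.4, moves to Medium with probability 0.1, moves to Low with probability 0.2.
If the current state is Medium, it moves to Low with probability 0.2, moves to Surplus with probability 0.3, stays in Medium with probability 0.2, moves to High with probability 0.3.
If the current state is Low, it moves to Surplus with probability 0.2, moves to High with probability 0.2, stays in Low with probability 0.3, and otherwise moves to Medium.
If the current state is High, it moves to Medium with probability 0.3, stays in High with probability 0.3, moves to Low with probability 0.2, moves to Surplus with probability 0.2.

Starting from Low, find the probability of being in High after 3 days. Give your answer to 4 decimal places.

Propagate the distribution vector 3 days from Low.
After 0 days: (0.0000, 0.0000, 1.0000, 0.0000)
After 1 day: (0.2000, 0.3000, 0.3000, 0.2000)
After 2 days: (0.2700, 0.2300, 0.2300, 0.2700)
After 3 days: (0.2770, 0.2230, 0.2230, 0.2770)
P(in High after 3 days) = 0.2770

0.2770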